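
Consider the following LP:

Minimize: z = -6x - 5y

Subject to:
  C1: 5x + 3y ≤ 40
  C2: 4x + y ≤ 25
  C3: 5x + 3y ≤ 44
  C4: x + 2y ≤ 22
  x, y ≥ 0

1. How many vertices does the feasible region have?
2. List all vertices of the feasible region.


1. 5
2. (0, 0), (6.25, 0), (5, 5), (2, 10), (0, 11)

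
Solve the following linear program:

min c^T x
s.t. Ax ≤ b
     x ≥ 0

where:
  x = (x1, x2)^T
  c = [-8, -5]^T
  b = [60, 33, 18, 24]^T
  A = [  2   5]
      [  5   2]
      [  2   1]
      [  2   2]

Evaluate the objective at each vertex of the feasible region:
  z(0, 0) = 0
  z(6.6, 0) = -52.8
  z(3, 9) = -69  ←
  z(0, 12) = -60
The minimum is at x1 = 3, x2 = 9.

x1 = 3, x2 = 9, z = -69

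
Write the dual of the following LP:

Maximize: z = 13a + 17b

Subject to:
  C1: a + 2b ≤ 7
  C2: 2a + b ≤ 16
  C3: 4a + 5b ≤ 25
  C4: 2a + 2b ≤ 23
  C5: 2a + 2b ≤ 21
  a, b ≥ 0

Primal max cᵀx s.t. Ax ≤ b, x ≥ 0  →  Dual min bᵀy s.t. Aᵀy ≥ c, y ≥ 0.

Minimize: z = 7y1 + 16y2 + 25y3 + 23y4 + 21y5

Subject to:
  y1 + 2y2 + 4y3 + 2y4 + 2y5 ≥ 13
  2y1 + y2 + 5y3 + 2y4 + 2y5 ≥ 17
  y1, y2, y3, y4, y5 ≥ 0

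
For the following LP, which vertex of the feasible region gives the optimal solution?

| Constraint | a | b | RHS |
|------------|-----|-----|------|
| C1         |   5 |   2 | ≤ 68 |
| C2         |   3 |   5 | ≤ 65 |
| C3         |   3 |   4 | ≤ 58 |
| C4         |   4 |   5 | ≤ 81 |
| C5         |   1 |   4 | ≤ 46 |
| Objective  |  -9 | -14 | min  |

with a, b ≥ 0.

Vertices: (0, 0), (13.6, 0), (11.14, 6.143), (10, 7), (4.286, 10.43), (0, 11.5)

Evaluate the objective at each vertex of the feasible region:
  z(0, 0) = 0
  z(13.6, 0) = -122.4
  z(11.14, 6.143) = -186.3
  z(10, 7) = -188  ←
  z(4.286, 10.43) = -184.6
  z(0, 11.5) = -161
The minimum is at a = 10, b = 7.

(10, 7)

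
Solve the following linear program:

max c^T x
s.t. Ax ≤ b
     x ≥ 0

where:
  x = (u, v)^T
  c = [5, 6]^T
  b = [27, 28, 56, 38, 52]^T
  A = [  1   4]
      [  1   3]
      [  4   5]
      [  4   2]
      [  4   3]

Evaluate the objective at each vertex of the feasible region:
  z(0, 0) = 0
  z(9.5, 0) = 47.5
  z(7, 5) = 65  ←
  z(0, 6.75) = 40.5
The maximum is at u = 7, v = 5.

u = 7, v = 5, z = 65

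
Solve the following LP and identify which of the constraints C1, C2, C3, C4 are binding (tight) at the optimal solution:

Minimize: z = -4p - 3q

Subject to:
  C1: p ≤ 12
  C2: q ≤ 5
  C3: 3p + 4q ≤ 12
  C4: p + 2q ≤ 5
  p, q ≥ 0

At p = 4, q = 0, compute slack b - a·x for each constraint:
  C1: 12 − 4 = 8  (slack)
  C2: 5 − 0 = 5  (slack)
  C3: 12 − 12 = 0  (binding)
  C4: 5 − 4 = 1  (slack)

Optimal: p = 4, q = 0
Binding: C3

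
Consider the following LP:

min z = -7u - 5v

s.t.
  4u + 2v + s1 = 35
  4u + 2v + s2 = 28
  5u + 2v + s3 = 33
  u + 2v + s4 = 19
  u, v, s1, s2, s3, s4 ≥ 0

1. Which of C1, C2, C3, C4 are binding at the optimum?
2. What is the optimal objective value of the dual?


1. C2, C4
2. -61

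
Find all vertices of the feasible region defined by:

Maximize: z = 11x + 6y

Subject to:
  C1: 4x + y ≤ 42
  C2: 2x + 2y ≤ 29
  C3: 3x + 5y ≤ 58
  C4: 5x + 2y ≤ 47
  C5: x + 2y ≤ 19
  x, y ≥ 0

(0, 0), (9.4, 0), (7, 6), (0, 9.5)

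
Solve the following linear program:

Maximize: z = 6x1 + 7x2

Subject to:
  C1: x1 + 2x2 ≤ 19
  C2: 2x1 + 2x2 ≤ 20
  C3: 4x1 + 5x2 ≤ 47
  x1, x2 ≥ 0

Evaluate the objective at each vertex of the feasible region:
  z(0, 0) = 0
  z(10, 0) = 60
  z(3, 7) = 67  ←
  z(0, 9.4) = 65.8
The maximum is at x1 = 3, x2 = 7.

x1 = 3, x2 = 7, z = 67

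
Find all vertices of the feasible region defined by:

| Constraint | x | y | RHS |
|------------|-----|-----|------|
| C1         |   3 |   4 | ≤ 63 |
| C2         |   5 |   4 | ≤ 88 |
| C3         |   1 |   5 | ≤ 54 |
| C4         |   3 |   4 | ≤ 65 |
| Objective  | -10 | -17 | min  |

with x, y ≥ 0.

(0, 0), (17.6, 0), (12.5, 6.375), (9, 9), (0, 10.8)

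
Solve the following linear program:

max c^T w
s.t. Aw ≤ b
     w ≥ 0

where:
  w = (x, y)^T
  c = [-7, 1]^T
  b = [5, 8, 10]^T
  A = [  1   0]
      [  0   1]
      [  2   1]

Evaluate the objective at each vertex of the feasible region:
  z(0, 0) = 0
  z(5, 0) = -35
  z(1, 8) = 1
  z(0, 8) = 8  ←
The maximum is at x = 0, y = 8.

x = 0, y = 8, z = 8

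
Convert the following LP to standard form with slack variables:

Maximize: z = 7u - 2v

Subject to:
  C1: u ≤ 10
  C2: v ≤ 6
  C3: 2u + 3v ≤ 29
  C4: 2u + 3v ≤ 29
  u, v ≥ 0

max z = 7u - 2v

s.t.
  u + s1 = 10
  v + s2 = 6
  2u + 3v + s3 = 29
  2u + 3v + s4 = 29
  u, v, s1, s2, s3, s4 ≥ 0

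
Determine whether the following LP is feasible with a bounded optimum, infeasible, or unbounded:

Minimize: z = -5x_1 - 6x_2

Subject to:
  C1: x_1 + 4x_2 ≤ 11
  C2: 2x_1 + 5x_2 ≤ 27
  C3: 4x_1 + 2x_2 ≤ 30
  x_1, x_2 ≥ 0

Feasible with a bounded optimal solution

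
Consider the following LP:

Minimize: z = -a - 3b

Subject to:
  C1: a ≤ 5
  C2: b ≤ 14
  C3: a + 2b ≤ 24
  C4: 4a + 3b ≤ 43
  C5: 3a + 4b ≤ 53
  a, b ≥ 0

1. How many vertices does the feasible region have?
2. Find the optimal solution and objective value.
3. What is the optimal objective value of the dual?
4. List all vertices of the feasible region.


1. 5
2. a = 0, b = 12, z = -36
3. -36
4. (0, 0), (5, 0), (5, 7.667), (2.8, 10.6), (0, 12)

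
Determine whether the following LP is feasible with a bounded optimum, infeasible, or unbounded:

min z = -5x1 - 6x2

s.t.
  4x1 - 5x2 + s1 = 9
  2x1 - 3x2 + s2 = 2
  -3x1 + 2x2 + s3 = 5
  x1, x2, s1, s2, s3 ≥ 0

Unbounded (objective can decrease without bound)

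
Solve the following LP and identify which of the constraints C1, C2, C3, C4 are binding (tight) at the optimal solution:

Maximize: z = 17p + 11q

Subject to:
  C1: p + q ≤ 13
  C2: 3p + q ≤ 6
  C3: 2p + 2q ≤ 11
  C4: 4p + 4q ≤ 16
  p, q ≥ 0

At p = 1, q = 3, compute slack b - a·x for each constraint:
  C1: 13 − 4 = 9  (slack)
  C2: 6 − 6 = 0  (binding)
  C3: 11 − 8 = 3  (slack)
  C4: 16 − 16 = 0  (binding)

Optimal: p = 1, q = 3
Binding: C2, C4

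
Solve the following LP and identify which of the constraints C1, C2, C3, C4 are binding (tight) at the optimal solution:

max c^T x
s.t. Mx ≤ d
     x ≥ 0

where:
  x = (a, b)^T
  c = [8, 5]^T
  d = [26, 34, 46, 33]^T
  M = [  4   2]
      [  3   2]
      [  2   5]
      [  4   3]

At a = 3, b = 7, compute slack b - a·x for each constraint:
  C1: 26 − 26 = 0  (binding)
  C2: 34 − 23 = 11  (slack)
  C3: 46 − 41 = 5  (slack)
  C4: 33 − 33 = 0  (binding)

Optimal: a = 3, b = 7
Binding: C1, C4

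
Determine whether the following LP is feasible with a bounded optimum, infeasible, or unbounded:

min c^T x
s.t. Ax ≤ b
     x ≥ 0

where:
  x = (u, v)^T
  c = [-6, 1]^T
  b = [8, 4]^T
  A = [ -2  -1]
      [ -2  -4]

Unbounded (objective can decrease without bound)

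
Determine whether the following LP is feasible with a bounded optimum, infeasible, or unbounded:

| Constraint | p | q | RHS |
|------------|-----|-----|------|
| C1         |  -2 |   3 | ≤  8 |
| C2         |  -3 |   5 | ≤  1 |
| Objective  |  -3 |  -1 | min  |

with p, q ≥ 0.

Unbounded (objective can decrease without bound)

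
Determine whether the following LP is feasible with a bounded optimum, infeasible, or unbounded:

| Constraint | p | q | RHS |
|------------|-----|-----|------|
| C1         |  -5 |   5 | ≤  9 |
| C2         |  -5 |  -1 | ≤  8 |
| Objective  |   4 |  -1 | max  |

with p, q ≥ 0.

Unbounded (objective can increase without bound)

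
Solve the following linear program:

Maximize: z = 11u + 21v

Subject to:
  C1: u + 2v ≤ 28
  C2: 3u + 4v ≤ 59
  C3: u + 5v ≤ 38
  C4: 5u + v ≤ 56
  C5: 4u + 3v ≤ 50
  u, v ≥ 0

Evaluate the objective at each vertex of the feasible region:
  z(0, 0) = 0
  z(11.2, 0) = 123.2
  z(10.73, 2.364) = 167.6
  z(8, 6) = 214  ←
  z(0, 7.6) = 159.6
The maximum is at u = 8, v = 6.

u = 8, v = 6, z = 214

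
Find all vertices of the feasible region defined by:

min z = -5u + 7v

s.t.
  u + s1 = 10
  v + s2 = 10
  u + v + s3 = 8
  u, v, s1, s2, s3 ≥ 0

(0, 0), (8, 0), (0, 8)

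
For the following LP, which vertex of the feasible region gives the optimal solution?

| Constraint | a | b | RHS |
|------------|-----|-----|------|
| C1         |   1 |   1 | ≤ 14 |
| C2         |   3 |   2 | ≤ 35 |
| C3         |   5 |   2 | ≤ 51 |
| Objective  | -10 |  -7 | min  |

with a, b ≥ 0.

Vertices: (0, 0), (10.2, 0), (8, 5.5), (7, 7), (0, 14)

Evaluate the objective at each vertex of the feasible region:
  z(0, 0) = 0
  z(10.2, 0) = -102
  z(8, 5.5) = -118.5
  z(7, 7) = -119  ←
  z(0, 14) = -98
The minimum is at a = 7, b = 7.

(7, 7)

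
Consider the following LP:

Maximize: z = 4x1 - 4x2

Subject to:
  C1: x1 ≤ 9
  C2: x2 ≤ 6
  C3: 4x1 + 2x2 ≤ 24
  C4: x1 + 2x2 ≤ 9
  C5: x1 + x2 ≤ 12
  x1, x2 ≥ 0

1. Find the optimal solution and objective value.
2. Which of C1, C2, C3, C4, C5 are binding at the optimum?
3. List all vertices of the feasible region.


1. x1 = 6, x2 = 0, z = 24
2. C3
3. (0, 0), (6, 0), (5, 2), (0, 4.5)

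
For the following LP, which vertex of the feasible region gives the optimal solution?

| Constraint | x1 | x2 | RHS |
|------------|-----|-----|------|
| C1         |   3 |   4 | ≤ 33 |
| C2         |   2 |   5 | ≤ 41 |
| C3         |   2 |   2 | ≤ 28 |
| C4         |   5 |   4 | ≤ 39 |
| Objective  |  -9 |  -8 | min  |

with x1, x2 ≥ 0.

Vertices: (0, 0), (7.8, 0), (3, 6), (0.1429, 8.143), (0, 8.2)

Evaluate the objective at each vertex of the feasible region:
  z(0, 0) = 0
  z(7.8, 0) = -70.2
  z(3, 6) = -75  ←
  z(0.1429, 8.143) = -66.43
  z(0, 8.2) = -65.6
The minimum is at x1 = 3, x2 = 6.

(3, 6)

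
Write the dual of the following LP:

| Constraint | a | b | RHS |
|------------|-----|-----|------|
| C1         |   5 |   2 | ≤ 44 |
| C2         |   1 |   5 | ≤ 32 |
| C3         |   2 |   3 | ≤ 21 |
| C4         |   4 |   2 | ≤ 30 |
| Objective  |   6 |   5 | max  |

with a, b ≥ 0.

Primal max cᵀx s.t. Ax ≤ b, x ≥ 0  →  Dual min bᵀy s.t. Aᵀy ≥ c, y ≥ 0.

Minimize: z = 44y1 + 32y2 + 21y3 + 30y4

Subject to:
  5y1 + y2 + 2y3 + 4y4 ≥ 6
  2y1 + 5y2 + 3y3 + 2y4 ≥ 5
  y1, y2, y3, y4 ≥ 0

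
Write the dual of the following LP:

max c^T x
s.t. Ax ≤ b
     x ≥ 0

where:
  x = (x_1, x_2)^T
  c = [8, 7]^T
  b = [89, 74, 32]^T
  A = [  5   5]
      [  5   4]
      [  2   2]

Primal max cᵀx s.t. Ax ≤ b, x ≥ 0  →  Dual min bᵀy s.t. Aᵀy ≥ c, y ≥ 0.

Minimize: z = 89y1 + 74y2 + 32y3

Subject to:
  5y1 + 5y2 + 2y3 ≥ 8
  5y1 + 4y2 + 2y3 ≥ 7
  y1, y2, y3 ≥ 0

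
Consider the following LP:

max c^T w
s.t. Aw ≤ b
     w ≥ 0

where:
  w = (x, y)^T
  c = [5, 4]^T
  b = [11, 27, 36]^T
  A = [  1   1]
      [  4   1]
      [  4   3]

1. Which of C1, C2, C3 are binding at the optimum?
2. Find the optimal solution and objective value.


1. C1, C3
2. x = 3, y = 8, z = 47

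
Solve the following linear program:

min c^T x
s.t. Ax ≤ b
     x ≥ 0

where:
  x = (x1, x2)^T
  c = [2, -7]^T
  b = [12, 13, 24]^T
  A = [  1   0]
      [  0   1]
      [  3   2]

Evaluate the objective at each vertex of the feasible region:
  z(0, 0) = 0
  z(8, 0) = 16
  z(0, 12) = -84  ←
The minimum is at x1 = 0, x2 = 12.

x1 = 0, x2 = 12, z = -84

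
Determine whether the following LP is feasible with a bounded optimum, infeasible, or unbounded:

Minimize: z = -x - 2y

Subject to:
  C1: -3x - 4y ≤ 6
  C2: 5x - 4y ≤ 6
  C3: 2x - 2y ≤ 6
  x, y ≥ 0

Unbounded (objective can decrease without bound)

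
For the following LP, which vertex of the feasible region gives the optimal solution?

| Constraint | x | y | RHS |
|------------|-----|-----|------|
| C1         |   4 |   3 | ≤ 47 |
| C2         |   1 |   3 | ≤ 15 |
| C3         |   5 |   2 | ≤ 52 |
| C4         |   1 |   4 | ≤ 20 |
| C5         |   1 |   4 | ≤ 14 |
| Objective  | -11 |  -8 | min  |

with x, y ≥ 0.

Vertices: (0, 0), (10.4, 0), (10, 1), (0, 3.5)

Evaluate the objective at each vertex of the feasible region:
  z(0, 0) = 0
  z(10.4, 0) = -114.4
  z(10, 1) = -118  ←
  z(0, 3.5) = -28
The minimum is at x = 10, y = 1.

(10, 1)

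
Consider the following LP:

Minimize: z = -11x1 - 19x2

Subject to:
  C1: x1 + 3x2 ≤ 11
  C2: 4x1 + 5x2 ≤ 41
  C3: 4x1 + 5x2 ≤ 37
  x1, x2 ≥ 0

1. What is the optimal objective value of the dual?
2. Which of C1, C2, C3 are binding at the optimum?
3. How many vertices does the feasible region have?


1. -107
2. C1, C3
3. 4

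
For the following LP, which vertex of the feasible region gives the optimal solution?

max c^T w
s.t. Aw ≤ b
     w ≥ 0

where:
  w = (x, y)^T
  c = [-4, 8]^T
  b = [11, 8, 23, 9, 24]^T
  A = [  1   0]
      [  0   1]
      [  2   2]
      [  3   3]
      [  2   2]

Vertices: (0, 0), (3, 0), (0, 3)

Evaluate the objective at each vertex of the feasible region:
  z(0, 0) = 0
  z(3, 0) = -12
  z(0, 3) = 24  ←
The maximum is at x = 0, y = 3.

(0, 3)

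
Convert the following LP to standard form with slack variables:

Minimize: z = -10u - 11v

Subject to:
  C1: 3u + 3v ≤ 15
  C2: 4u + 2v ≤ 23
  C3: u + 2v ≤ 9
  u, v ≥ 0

min z = -10u - 11v

s.t.
  3u + 3v + s1 = 15
  4u + 2v + s2 = 23
  u + 2v + s3 = 9
  u, v, s1, s2, s3 ≥ 0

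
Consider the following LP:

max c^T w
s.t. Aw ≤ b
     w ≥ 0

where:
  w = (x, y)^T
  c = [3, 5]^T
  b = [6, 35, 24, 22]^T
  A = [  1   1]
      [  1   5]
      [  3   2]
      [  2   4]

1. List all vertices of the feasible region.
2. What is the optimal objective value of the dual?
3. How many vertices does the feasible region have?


1. (0, 0), (6, 0), (1, 5), (0, 5.5)
2. 28
3. 4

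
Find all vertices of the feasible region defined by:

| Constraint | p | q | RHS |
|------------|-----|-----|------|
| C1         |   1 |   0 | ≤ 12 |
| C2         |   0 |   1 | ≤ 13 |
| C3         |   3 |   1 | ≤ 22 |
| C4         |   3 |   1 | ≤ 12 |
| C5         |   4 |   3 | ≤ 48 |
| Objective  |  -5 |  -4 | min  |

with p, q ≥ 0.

(0, 0), (4, 0), (0, 12)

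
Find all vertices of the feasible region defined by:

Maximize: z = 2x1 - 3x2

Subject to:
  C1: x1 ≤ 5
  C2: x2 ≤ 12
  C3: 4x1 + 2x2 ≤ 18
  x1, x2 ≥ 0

(0, 0), (4.5, 0), (0, 9)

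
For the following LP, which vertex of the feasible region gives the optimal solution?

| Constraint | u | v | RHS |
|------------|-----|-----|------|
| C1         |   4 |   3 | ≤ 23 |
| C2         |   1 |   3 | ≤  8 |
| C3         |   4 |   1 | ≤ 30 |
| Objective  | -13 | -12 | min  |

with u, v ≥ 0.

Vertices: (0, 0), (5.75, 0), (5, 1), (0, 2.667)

Evaluate the objective at each vertex of the feasible region:
  z(0, 0) = 0
  z(5.75, 0) = -74.75
  z(5, 1) = -77  ←
  z(0, 2.667) = -32
The minimum is at u = 5, v = 1.

(5, 1)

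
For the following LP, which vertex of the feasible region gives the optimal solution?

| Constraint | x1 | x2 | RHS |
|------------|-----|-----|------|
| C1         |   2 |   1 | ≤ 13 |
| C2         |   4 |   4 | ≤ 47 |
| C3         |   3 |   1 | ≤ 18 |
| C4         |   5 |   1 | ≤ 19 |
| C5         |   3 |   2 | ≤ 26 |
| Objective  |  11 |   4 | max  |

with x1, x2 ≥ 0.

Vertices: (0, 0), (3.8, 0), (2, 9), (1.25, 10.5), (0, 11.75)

Evaluate the objective at each vertex of the feasible region:
  z(0, 0) = 0
  z(3.8, 0) = 41.8
  z(2, 9) = 58  ←
  z(1.25, 10.5) = 55.75
  z(0, 11.75) = 47
The maximum is at x1 = 2, x2 = 9.

(2, 9)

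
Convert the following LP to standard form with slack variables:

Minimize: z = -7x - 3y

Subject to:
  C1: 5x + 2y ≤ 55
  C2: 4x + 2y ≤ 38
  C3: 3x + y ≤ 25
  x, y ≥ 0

min z = -7x - 3y

s.t.
  5x + 2y + s1 = 55
  4x + 2y + s2 = 38
  3x + y + s3 = 25
  x, y, s1, s2, s3 ≥ 0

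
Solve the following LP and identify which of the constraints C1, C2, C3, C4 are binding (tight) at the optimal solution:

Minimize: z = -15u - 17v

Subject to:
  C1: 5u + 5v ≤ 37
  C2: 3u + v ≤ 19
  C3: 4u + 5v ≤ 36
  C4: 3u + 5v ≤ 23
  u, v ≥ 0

At u = 6, v = 1, compute slack b - a·x for each constraint:
  C1: 37 − 35 = 2  (slack)
  C2: 19 − 19 = 0  (binding)
  C3: 36 − 29 = 7  (slack)
  C4: 23 − 23 = 0  (binding)

Optimal: u = 6, v = 1
Binding: C2, C4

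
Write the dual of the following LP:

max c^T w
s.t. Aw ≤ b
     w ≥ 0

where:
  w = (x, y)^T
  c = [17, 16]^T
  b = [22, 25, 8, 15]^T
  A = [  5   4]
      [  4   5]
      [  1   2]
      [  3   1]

Primal max cᵀx s.t. Ax ≤ b, x ≥ 0  →  Dual min bᵀy s.t. Aᵀy ≥ c, y ≥ 0.

Minimize: z = 22y1 + 25y2 + 8y3 + 15y4

Subject to:
  5y1 + 4y2 + y3 + 3y4 ≥ 17
  4y1 + 5y2 + 2y3 + y4 ≥ 16
  y1, y2, y3, y4 ≥ 0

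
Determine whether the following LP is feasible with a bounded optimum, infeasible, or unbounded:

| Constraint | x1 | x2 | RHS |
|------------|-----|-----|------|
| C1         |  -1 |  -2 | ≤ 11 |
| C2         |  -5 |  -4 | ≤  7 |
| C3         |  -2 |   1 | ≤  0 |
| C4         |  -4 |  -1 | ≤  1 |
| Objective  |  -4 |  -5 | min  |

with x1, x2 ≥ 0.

Unbounded (objective can decrease without bound)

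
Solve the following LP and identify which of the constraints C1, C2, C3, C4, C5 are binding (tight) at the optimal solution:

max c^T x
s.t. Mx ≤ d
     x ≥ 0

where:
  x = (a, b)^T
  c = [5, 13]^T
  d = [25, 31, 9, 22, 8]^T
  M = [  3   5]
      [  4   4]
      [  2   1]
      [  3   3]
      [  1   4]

At a = 4, b = 1, compute slack b - a·x for each constraint:
  C1: 25 − 17 = 8  (slack)
  C2: 31 − 20 = 11  (slack)
  C3: 9 − 9 = 0  (binding)
  C4: 22 − 15 = 7  (slack)
  C5: 8 − 8 = 0  (binding)

Optimal: a = 4, b = 1
Binding: C3, C5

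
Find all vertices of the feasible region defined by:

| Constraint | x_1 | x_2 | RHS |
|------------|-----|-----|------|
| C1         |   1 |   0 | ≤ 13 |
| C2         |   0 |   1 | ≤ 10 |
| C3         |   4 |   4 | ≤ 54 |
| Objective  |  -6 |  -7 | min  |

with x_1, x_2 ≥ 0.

(0, 0), (13, 0), (13, 0.5), (3.5, 10), (0, 10)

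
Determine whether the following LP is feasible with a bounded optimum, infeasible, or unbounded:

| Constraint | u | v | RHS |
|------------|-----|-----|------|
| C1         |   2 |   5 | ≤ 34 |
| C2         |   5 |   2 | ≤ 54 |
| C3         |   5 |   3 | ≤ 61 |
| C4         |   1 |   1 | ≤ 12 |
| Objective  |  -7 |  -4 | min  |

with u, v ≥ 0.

Feasible with a bounded optimal solution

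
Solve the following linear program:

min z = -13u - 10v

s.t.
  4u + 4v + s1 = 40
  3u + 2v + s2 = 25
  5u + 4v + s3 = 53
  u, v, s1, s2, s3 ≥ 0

Evaluate the objective at each vertex of the feasible region:
  z(0, 0) = 0
  z(8.333, 0) = -108.3
  z(5, 5) = -115  ←
  z(0, 10) = -100
The minimum is at u = 5, v = 5.

u = 5, v = 5, z = -115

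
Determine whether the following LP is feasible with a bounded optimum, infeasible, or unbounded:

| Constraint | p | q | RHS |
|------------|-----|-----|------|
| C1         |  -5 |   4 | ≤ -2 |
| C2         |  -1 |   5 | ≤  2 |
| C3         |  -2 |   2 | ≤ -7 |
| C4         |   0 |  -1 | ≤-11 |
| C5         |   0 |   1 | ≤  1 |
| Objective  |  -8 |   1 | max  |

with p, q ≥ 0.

Infeasible (no feasible solution exists)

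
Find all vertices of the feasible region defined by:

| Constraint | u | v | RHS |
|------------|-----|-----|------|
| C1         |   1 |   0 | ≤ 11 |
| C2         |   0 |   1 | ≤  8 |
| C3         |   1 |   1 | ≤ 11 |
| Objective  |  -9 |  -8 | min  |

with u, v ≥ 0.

(0, 0), (11, 0), (3, 8), (0, 8)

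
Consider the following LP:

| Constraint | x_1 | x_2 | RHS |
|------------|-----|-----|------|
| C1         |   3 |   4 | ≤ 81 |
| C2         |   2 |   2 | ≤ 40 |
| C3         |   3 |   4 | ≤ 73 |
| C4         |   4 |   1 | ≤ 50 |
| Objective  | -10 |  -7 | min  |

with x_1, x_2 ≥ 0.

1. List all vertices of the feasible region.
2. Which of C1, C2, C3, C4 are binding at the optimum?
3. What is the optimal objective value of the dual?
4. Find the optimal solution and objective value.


1. (0, 0), (12.5, 0), (10, 10), (7, 13), (0, 18.25)
2. C2, C4
3. -170
4. x_1 = 10, x_2 = 10, z = -170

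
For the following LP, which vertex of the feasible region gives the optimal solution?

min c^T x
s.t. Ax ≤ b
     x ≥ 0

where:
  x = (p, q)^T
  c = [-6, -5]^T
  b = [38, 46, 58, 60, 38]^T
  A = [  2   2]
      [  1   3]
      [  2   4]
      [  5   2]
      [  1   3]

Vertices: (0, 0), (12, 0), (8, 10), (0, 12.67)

Evaluate the objective at each vertex of the feasible region:
  z(0, 0) = 0
  z(12, 0) = -72
  z(8, 10) = -98  ←
  z(0, 12.67) = -63.33
The minimum is at p = 8, q = 10.

(8, 10)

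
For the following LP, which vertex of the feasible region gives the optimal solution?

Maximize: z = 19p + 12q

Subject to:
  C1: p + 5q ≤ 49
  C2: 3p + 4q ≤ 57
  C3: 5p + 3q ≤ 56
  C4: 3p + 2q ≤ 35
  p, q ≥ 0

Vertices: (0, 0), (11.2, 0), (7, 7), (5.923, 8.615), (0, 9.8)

Evaluate the objective at each vertex of the feasible region:
  z(0, 0) = 0
  z(11.2, 0) = 212.8
  z(7, 7) = 217  ←
  z(5.923, 8.615) = 215.9
  z(0, 9.8) = 117.6
The maximum is at p = 7, q = 7.

(7, 7)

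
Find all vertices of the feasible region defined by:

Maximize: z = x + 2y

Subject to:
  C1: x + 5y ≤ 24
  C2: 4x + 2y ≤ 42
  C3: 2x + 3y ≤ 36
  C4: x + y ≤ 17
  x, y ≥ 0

(0, 0), (10.5, 0), (9, 3), (0, 4.8)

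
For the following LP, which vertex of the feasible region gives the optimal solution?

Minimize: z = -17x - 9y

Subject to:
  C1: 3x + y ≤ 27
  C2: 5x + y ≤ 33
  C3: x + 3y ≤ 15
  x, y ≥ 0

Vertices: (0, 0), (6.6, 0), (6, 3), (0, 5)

Evaluate the objective at each vertex of the feasible region:
  z(0, 0) = 0
  z(6.6, 0) = -112.2
  z(6, 3) = -129  ←
  z(0, 5) = -45
The minimum is at x = 6, y = 3.

(6, 3)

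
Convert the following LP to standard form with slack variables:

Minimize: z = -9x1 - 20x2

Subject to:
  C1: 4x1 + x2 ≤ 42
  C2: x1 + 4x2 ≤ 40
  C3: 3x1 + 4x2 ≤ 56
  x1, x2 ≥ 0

min z = -9x1 - 20x2

s.t.
  4x1 + x2 + s1 = 42
  x1 + 4x2 + s2 = 40
  3x1 + 4x2 + s3 = 56
  x1, x2, s1, s2, s3 ≥ 0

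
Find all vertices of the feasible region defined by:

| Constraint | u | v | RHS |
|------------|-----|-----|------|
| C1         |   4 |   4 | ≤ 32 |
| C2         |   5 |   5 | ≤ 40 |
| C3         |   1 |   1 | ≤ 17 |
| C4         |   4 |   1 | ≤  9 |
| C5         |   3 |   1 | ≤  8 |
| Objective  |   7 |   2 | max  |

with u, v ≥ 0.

(0, 0), (2.25, 0), (1, 5), (0, 8)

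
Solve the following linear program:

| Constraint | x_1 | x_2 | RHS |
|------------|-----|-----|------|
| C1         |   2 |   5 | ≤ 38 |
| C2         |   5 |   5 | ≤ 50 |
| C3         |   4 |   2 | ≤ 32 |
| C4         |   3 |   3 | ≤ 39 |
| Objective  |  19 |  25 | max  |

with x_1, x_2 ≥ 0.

Evaluate the objective at each vertex of the feasible region:
  z(0, 0) = 0
  z(8, 0) = 152
  z(6, 4) = 214
  z(4, 6) = 226  ←
  z(0, 7.6) = 190
The maximum is at x_1 = 4, x_2 = 6.

x_1 = 4, x_2 = 6, z = 226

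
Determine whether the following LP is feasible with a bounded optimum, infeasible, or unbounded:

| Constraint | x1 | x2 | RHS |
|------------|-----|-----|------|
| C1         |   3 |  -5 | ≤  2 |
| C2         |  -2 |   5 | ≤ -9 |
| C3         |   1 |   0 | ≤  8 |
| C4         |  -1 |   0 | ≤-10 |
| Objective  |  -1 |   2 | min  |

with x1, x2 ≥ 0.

Infeasible (no feasible solution exists)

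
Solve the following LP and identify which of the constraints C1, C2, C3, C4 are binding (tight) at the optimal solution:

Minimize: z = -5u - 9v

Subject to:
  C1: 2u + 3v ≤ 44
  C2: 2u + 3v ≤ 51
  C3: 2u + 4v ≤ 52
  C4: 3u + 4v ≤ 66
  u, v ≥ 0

At u = 10, v = 8, compute slack b - a·x for each constraint:
  C1: 44 − 44 = 0  (binding)
  C2: 51 − 44 = 7  (slack)
  C3: 52 − 52 = 0  (binding)
  C4: 66 − 62 = 4  (slack)

Optimal: u = 10, v = 8
Binding: C1, C3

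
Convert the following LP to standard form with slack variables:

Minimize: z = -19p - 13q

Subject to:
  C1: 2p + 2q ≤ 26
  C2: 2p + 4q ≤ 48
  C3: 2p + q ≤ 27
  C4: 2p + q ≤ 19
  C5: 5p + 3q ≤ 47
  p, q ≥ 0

min z = -19p - 13q

s.t.
  2p + 2q + s1 = 26
  2p + 4q + s2 = 48
  2p + q + s3 = 27
  2p + q + s4 = 19
  5p + 3q + s5 = 47
  p, q, s1, s2, s3, s4, s5 ≥ 0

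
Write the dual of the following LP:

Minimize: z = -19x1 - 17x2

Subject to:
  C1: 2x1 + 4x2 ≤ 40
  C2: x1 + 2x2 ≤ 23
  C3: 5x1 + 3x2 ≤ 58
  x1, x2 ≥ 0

Primal min cᵀx s.t. Ax ≤ b, x ≥ 0  →  Dual max −bᵀy s.t. Aᵀy ≥ −c, y ≥ 0.

Maximize: z = -40y1 - 23y2 - 58y3

Subject to:
  2y1 + y2 + 5y3 ≥ 19
  4y1 + 2y2 + 3y3 ≥ 17
  y1, y2, y3 ≥ 0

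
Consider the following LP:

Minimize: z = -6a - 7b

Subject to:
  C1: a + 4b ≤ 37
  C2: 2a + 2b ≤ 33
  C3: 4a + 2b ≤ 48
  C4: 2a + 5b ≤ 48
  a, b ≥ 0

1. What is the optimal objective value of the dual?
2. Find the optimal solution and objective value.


1. -96
2. a = 9, b = 6, z = -96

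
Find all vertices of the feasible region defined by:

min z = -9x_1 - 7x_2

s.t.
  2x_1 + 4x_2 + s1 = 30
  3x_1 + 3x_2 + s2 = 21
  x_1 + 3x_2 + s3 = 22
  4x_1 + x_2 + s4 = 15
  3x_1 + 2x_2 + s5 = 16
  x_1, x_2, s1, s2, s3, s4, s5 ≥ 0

(0, 0), (3.75, 0), (2.8, 3.8), (2, 5), (0, 7)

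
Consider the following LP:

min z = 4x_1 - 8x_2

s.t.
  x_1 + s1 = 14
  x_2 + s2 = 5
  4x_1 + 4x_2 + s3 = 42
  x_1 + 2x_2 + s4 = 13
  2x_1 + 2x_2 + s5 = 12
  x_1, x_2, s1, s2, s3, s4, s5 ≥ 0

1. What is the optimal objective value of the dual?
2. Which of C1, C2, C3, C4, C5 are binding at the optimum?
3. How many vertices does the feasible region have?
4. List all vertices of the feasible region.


1. -40
2. C2
3. 4
4. (0, 0), (6, 0), (1, 5), (0, 5)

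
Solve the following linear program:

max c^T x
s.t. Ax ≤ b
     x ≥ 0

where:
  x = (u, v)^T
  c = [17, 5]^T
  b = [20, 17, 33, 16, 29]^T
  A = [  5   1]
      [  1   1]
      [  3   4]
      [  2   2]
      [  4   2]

Evaluate the objective at each vertex of the feasible region:
  z(0, 0) = 0
  z(4, 0) = 68
  z(3, 5) = 76  ←
  z(0, 8) = 40
The maximum is at u = 3, v = 5.

u = 3, v = 5, z = 76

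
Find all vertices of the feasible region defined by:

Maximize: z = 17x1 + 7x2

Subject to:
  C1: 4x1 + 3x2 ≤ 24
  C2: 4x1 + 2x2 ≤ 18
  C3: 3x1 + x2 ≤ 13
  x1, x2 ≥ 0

(0, 0), (4.333, 0), (4, 1), (1.5, 6), (0, 8)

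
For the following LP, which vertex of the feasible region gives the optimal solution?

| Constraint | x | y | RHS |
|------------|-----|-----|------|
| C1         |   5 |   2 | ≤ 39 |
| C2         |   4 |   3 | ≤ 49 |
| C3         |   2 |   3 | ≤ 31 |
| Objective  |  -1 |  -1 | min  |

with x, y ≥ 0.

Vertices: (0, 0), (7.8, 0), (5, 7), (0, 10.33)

Evaluate the objective at each vertex of the feasible region:
  z(0, 0) = 0
  z(7.8, 0) = -7.8
  z(5, 7) = -12  ←
  z(0, 10.33) = -10.33
The minimum is at x = 5, y = 7.

(5, 7)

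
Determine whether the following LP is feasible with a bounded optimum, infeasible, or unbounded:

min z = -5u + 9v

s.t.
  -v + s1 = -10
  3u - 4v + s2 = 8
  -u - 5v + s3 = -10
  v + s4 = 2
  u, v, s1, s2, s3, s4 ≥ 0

Infeasible (no feasible solution exists)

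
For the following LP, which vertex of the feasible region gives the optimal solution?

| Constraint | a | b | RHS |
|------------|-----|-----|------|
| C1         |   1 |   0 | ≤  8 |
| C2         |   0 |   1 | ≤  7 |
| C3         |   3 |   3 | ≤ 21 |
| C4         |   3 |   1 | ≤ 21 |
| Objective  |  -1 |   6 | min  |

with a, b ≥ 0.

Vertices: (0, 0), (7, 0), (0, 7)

Evaluate the objective at each vertex of the feasible region:
  z(0, 0) = 0
  z(7, 0) = -7  ←
  z(0, 7) = 42
The minimum is at a = 7, b = 0.

(7, 0)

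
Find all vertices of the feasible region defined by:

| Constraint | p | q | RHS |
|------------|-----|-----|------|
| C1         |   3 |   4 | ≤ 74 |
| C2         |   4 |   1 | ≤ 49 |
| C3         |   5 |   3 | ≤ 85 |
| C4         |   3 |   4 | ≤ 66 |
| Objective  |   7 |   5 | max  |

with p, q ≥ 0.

(0, 0), (12.25, 0), (10, 9), (0, 16.5)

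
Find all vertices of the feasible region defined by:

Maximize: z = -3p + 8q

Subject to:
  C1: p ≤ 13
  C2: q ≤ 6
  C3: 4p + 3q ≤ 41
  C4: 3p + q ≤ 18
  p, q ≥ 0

(0, 0), (6, 0), (4, 6), (0, 6)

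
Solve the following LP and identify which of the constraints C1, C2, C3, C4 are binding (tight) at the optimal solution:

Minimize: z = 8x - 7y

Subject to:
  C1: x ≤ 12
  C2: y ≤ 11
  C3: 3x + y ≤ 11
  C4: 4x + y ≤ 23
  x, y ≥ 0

At x = 0, y = 11, compute slack b - a·x for each constraint:
  C1: 12 − 0 = 12  (slack)
  C2: 11 − 11 = 0  (binding)
  C3: 11 − 11 = 0  (binding)
  C4: 23 − 11 = 12  (slack)

Optimal: x = 0, y = 11
Binding: C2, C3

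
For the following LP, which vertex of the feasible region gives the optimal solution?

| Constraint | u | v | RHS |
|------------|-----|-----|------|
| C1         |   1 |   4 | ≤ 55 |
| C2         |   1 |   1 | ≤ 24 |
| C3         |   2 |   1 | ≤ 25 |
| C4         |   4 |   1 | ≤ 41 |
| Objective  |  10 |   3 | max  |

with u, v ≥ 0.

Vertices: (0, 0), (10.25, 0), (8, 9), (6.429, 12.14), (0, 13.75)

Evaluate the objective at each vertex of the feasible region:
  z(0, 0) = 0
  z(10.25, 0) = 102.5
  z(8, 9) = 107  ←
  z(6.429, 12.14) = 100.7
  z(0, 13.75) = 41.25
The maximum is at u = 8, v = 9.

(8, 9)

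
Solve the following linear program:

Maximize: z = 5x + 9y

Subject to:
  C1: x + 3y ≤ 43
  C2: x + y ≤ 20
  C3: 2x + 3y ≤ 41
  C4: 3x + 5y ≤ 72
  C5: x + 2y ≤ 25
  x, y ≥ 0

Evaluate the objective at each vertex of the feasible region:
  z(0, 0) = 0
  z(20, 0) = 100
  z(19, 1) = 104
  z(7, 9) = 116  ←
  z(0, 12.5) = 112.5
The maximum is at x = 7, y = 9.

x = 7, y = 9, z = 116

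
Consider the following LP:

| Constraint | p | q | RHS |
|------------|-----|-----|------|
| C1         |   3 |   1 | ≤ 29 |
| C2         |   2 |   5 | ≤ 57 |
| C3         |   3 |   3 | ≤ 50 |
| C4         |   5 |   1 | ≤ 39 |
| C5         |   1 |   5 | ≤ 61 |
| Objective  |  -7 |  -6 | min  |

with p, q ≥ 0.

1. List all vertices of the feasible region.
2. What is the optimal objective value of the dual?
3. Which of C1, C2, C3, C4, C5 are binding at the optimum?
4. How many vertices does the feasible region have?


1. (0, 0), (7.8, 0), (6, 9), (0, 11.4)
2. -96
3. C2, C4
4. 4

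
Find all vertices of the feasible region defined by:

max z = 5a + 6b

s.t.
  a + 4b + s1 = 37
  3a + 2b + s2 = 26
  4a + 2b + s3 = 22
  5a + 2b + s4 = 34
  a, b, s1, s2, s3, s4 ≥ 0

(0, 0), (5.5, 0), (1, 9), (0, 9.25)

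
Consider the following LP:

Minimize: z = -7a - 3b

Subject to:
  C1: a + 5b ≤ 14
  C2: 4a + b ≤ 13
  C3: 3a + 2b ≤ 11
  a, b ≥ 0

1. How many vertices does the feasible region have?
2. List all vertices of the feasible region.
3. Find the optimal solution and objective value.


1. 5
2. (0, 0), (3.25, 0), (3, 1), (2.077, 2.385), (0, 2.8)
3. a = 3, b = 1, z = -24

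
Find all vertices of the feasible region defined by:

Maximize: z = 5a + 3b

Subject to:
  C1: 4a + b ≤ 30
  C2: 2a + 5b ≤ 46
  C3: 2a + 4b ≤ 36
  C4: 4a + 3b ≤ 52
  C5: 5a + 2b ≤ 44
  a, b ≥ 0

(0, 0), (7.5, 0), (6, 6), (0, 9)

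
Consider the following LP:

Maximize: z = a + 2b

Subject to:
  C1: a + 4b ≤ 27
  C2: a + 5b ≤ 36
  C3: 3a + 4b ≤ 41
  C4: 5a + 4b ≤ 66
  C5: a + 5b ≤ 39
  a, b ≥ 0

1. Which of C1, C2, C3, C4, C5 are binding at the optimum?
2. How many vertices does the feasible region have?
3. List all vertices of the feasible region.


1. C1, C3
2. 5
3. (0, 0), (13.2, 0), (12.5, 0.875), (7, 5), (0, 6.75)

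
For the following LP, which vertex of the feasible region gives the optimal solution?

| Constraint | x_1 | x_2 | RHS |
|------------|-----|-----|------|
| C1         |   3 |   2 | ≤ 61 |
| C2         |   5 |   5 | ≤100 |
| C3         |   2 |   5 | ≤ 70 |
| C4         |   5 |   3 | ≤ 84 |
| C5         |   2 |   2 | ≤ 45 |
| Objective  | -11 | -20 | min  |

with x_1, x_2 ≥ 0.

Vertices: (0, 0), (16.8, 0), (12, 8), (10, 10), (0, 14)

Evaluate the objective at each vertex of the feasible region:
  z(0, 0) = 0
  z(16.8, 0) = -184.8
  z(12, 8) = -292
  z(10, 10) = -310  ←
  z(0, 14) = -280
The minimum is at x_1 = 10, x_2 = 10.

(10, 10)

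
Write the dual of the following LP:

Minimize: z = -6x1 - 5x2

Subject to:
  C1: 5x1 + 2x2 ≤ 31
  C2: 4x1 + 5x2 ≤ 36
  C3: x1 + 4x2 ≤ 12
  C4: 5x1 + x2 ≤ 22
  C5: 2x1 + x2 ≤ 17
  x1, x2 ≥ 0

Primal min cᵀx s.t. Ax ≤ b, x ≥ 0  →  Dual max −bᵀy s.t. Aᵀy ≥ −c, y ≥ 0.

Maximize: z = -31y1 - 36y2 - 12y3 - 22y4 - 17y5

Subject to:
  5y1 + 4y2 + y3 + 5y4 + 2y5 ≥ 6
  2y1 + 5y2 + 4y3 + y4 + y5 ≥ 5
  y1, y2, y3, y4, y5 ≥ 0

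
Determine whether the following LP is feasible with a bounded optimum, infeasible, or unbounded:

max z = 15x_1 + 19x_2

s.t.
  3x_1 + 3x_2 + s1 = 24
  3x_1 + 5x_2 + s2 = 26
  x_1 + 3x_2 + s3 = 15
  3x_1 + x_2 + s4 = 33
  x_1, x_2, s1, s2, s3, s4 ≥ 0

Feasible with a bounded optimal solution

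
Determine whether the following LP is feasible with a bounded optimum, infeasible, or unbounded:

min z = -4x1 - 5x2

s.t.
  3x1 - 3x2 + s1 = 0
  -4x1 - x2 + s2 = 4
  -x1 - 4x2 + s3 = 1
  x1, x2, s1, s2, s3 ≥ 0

Unbounded (objective can decrease without bound)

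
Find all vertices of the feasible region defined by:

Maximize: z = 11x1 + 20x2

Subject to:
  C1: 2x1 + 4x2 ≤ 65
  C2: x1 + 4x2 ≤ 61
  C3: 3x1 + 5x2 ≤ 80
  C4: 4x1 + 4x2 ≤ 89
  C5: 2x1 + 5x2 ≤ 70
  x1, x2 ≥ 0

(0, 0), (22.25, 0), (15.62, 6.625), (10, 10), (0, 14)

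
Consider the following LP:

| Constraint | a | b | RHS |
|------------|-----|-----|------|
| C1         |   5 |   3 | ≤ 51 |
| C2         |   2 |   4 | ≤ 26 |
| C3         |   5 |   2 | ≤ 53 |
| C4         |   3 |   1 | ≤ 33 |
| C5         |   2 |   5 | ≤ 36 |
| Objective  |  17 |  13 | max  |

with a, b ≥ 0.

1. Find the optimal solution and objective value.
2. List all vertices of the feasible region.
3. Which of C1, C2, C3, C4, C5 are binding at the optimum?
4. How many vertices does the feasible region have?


1. a = 9, b = 2, z = 179
2. (0, 0), (10.2, 0), (9, 2), (0, 6.5)
3. C1, C2
4. 4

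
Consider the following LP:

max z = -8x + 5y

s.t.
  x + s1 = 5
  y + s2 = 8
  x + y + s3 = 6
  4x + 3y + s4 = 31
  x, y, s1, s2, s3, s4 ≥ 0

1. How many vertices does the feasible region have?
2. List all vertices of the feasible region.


1. 4
2. (0, 0), (5, 0), (5, 1), (0, 6)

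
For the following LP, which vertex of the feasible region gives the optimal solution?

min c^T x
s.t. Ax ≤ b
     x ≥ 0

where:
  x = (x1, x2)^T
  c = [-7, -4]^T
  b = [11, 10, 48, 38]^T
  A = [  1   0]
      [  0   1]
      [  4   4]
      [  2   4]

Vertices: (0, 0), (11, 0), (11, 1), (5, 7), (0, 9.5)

Evaluate the objective at each vertex of the feasible region:
  z(0, 0) = 0
  z(11, 0) = -77
  z(11, 1) = -81  ←
  z(5, 7) = -63
  z(0, 9.5) = -38
The minimum is at x1 = 11, x2 = 1.

(11, 1)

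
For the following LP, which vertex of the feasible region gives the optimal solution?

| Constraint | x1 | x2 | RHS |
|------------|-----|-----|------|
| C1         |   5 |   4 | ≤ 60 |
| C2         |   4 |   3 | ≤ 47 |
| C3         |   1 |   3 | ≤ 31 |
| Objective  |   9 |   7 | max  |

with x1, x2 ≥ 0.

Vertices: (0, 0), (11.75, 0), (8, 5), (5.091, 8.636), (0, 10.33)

Evaluate the objective at each vertex of the feasible region:
  z(0, 0) = 0
  z(11.75, 0) = 105.8
  z(8, 5) = 107  ←
  z(5.091, 8.636) = 106.3
  z(0, 10.33) = 72.33
The maximum is at x1 = 8, x2 = 5.

(8, 5)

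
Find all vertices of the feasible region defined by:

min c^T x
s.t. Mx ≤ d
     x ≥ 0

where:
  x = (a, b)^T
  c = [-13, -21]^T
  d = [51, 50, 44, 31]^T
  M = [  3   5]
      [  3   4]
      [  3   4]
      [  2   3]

(0, 0), (14.67, 0), (8, 5), (2, 9), (0, 10.2)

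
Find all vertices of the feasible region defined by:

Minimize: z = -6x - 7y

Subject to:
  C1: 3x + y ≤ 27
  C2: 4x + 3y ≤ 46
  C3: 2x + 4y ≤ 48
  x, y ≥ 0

(0, 0), (9, 0), (7, 6), (4, 10), (0, 12)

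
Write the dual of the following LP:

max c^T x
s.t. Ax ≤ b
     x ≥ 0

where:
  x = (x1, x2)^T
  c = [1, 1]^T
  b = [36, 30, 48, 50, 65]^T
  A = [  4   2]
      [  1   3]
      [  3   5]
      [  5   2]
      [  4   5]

Primal max cᵀx s.t. Ax ≤ b, x ≥ 0  →  Dual min bᵀy s.t. Aᵀy ≥ c, y ≥ 0.

Minimize: z = 36y1 + 30y2 + 48y3 + 50y4 + 65y5

Subject to:
  4y1 + y2 + 3y3 + 5y4 + 4y5 ≥ 1
  2y1 + 3y2 + 5y3 + 2y4 + 5y5 ≥ 1
  y1, y2, y3, y4, y5 ≥ 0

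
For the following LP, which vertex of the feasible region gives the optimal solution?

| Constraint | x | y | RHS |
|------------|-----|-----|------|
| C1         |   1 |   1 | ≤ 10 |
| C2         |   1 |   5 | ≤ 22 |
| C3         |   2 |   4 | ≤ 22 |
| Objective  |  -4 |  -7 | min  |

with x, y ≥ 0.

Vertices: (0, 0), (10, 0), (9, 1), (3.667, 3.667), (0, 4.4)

Evaluate the objective at each vertex of the feasible region:
  z(0, 0) = 0
  z(10, 0) = -40
  z(9, 1) = -43  ←
  z(3.667, 3.667) = -40.33
  z(0, 4.4) = -30.8
The minimum is at x = 9, y = 1.

(9, 1)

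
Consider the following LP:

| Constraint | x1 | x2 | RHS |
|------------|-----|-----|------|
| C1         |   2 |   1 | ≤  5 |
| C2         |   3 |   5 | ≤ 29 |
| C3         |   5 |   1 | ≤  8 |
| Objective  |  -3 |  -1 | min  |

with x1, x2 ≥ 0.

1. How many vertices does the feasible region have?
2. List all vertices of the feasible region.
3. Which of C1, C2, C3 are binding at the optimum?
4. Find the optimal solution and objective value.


1. 4
2. (0, 0), (1.6, 0), (1, 3), (0, 5)
3. C1, C3
4. x1 = 1, x2 = 3, z = -6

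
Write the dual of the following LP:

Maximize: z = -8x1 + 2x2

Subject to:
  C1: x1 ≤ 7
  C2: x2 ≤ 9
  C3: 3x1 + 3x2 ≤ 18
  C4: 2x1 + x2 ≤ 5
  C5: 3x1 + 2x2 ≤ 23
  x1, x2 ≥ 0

Primal max cᵀx s.t. Ax ≤ b, x ≥ 0  →  Dual min bᵀy s.t. Aᵀy ≥ c, y ≥ 0.

Minimize: z = 7y1 + 9y2 + 18y3 + 5y4 + 23y5

Subject to:
  y1 + 3y3 + 2y4 + 3y5 ≥ -8
  y2 + 3y3 + y4 + 2y5 ≥ 2
  y1, y2, y3, y4, y5 ≥ 0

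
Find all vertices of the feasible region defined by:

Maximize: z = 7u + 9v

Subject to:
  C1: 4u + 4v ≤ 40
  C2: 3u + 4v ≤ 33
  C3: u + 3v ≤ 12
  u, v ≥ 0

(0, 0), (10, 0), (9, 1), (0, 4)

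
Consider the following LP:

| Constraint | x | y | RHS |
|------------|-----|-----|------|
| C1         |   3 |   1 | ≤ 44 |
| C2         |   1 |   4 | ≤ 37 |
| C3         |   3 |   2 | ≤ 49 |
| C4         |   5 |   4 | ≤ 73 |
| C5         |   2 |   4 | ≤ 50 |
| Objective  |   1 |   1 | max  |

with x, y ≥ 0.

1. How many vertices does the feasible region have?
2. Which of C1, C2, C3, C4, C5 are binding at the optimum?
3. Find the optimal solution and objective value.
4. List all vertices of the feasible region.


1. 4
2. C2, C4
3. x = 9, y = 7, z = 16
4. (0, 0), (14.6, 0), (9, 7), (0, 9.25)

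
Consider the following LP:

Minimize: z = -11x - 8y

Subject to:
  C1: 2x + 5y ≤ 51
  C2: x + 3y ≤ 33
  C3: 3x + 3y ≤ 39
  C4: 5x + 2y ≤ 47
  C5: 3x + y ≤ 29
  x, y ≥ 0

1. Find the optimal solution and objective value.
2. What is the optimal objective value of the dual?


1. x = 7, y = 6, z = -125
2. -125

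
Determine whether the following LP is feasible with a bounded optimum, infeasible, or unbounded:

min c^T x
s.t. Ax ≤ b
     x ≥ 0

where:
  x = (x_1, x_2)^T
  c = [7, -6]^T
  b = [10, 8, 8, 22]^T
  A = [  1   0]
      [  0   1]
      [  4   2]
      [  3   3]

Feasible with a bounded optimal solution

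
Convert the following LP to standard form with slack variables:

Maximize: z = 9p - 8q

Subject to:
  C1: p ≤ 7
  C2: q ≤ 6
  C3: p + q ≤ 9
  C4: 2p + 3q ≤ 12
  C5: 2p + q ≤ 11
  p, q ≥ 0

max z = 9p - 8q

s.t.
  p + s1 = 7
  q + s2 = 6
  p + q + s3 = 9
  2p + 3q + s4 = 12
  2p + q + s5 = 11
  p, q, s1, s2, s3, s4, s5 ≥ 0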